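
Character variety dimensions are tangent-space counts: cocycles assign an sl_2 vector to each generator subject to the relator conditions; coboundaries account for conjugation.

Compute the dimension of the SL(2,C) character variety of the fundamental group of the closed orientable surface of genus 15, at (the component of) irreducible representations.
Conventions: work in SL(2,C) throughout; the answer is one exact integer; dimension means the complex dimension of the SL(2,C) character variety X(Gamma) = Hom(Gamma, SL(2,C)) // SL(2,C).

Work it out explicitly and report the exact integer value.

84

The genus-15 surface group: 2g = 30 generators, one relator prod [a_i, b_i].
A cocycle assigns one sl_2 vector per generator subject to the relator condition d_2(z) = 0: dim of the unconstrained space is 3*2g = 90.
d_2 is surjective at irreducible rho (its cokernel H^2 is dual to H^0 = 0), so dim Z^1 = 90 - 3 = 87.
Coboundaries contribute dim B^1 = 3 (injective at irreducible rho).
Hence dim X = 87 - 3 = 84.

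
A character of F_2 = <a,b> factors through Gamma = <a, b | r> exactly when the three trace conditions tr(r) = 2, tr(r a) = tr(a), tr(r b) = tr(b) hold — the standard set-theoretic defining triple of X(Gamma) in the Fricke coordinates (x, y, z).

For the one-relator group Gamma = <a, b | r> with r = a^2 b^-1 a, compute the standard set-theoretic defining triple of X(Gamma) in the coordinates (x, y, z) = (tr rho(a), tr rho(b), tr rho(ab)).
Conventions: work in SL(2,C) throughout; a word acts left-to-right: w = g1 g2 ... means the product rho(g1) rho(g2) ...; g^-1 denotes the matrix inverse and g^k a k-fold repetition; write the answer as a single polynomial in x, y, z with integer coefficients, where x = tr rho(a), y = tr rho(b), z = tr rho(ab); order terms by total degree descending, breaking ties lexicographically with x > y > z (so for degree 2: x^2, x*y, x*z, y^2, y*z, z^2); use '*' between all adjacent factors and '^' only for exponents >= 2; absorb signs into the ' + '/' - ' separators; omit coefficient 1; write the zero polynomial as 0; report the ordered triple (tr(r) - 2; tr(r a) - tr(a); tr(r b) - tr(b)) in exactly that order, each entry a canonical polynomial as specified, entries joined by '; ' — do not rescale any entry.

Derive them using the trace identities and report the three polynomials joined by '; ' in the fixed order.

x^3*y - x^2*z - 2*x*y + z - 2; x^4*y - x^3*z - 3*x^2*y + 2*x*z - x + y; x^2*y*z - x*y^2 - x*z^2 + x - y

tr(a^2) = tr(a)*tr(a) - tr(1)  (reduce the a square) = x^2 - 2
tr(a^3) = tr(a)*tr(a^2) - tr(a)  (reduce the a square) = x^3 - 3*x
tr(a b a) = tr(a)*tr(b a) - tr(b)  (reduce the a square) = x*z - y
tr(a^3 b) = tr(a)*tr(a b a) - tr(a b)  (reduce the a square) = x^2*z - x*y - z
tr(a^2 b^-1 a) = tr(a^3)*tr(b) - tr(a^3 b)  (eliminate b^-1) = x^3*y - x^2*z - 2*x*y + z
tr(a^4) = tr(a)*tr(a^3) - tr(a^2) = x^4 - 4*x^2 + 2
tr(a^4 b) = tr(a)*tr(a b a^2) - tr(a b a) = x^3*z - x^2*y - 2*x*z + y
tr(a^2 b^-1 a^2) = tr(a^4)*tr(b) - tr(a^4 b) = x^4*y - x^3*z - 3*x^2*y + 2*x*z + y
tr(b a b a) = tr(b a)*tr(b a) - tr(1) = z^2 - 2
tr(b a b) = tr(b)*tr(a b) - tr(a) = y*z - x
tr(a b a^2 b) = tr(a)*tr(b a b a) - tr(b a b) = x*z^2 - y*z - x
tr(a^2 b^-1 a b) = tr(a b a^2)*tr(b) - tr(a b a^2 b) = x^2*y*z - x*y^2 - x*z^2 + x
assemble the triple (tr(r) - 2; tr(r a) - x; tr(r b) - y)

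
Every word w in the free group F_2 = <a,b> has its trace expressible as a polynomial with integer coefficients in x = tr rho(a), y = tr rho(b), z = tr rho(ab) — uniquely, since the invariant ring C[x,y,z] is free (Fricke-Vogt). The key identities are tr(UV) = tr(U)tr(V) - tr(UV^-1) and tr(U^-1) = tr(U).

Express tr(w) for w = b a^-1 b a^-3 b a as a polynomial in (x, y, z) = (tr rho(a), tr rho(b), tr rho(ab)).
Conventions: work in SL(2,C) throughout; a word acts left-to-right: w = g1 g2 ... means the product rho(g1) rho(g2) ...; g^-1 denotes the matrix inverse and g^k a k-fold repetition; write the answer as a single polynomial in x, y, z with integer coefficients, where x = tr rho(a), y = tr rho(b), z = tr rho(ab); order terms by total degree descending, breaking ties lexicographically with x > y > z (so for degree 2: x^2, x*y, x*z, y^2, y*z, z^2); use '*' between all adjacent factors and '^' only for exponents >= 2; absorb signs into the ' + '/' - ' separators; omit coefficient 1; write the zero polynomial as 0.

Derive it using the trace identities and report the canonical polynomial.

tr(a b^2) = tr(b)*tr(a b) - tr(a)  (reduce the b square) = y*z - x
apply: tr(b^2 a b) = tr(b)*tr(a b^2) - tr(a b)  (reduce the b square) = y^2*z - x*y - z
apply: tr(a b a b) = tr(b a)*tr(b a) - tr(1)  (split on b) = z^2 - 2
use: tr(a b a) = tr(a)*tr(b a) - tr(b)  (reduce the a square) = x*z - y
apply: tr(b^2 a b a) = tr(b)*tr(a b a b) - tr(a b a)  (reduce the b square) = y*z^2 - x*z - y
use: tr(b a b a^-1 b) = tr(b^2 a b)*tr(a) - tr(b^2 a b a)  (eliminate a^-1) = x*y^2*z - x^2*y - y*z^2 + y
apply: tr(b a b a b a) = tr(b a)*tr(b a b a) - tr(b^-1 a^-1)  (split on b) = z^3 - 3*z
tr(b a b a^-1 b a) = tr(b a b a b)*tr(a) - tr(b a b a b a)  (eliminate a^-1) = x*y*z^2 - x^2*z - z^3 - x*y + 3*z
tr(b a b a^-1 b a^-1) = tr(b a b a^-1 b)*tr(a) - tr(b a b a^-1 b a)  (eliminate a^-1) = x^2*y^2*z - x^3*y - 2*x*y*z^2 + x^2*z + z^3 + 2*x*y - 3*z
apply: tr(a^-2 b a b a^-1 b) = tr(b a b a^-1 b a^-1)*tr(a) - tr(b a b a^-1 b)  (eliminate a^-1) = x^3*y^2*z - x^4*y - 2*x^2*y*z^2 + x^3*z - x*y^2*z + x*z^3 + 3*x^2*y + y*z^2 - 3*x*z - y
apply: tr(b a^-1 b a^-3 b a) = tr(a^-2 b a b a^-1 b)*tr(a) - tr(a^-2 b a b a^-1 b a)  (eliminate a^-1) = x^4*y^2*z - x^5*y - 2*x^3*y*z^2 + x^4*z - 2*x^2*y^2*z + x^2*z^3 + 4*x^3*y + 3*x*y*z^2 - 4*x^2*z - z^3 - 3*x*y + 3*z

x^4*y^2*z - x^5*y - 2*x^3*y*z^2 + x^4*z - 2*x^2*y^2*z + x^2*z^3 + 4*x^3*y + 3*x*y*z^2 - 4*x^2*z - z^3 - 3*x*y + 3*z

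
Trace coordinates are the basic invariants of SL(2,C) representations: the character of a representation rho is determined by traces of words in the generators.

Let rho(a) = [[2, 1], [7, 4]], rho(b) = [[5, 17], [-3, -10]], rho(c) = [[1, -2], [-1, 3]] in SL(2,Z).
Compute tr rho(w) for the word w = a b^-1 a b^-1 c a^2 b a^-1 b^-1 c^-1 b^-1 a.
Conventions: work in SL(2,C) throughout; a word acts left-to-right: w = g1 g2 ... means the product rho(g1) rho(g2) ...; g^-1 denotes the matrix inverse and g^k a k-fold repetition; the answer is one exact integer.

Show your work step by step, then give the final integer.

-259756969566

rho(a) = [[2, 1], [7, 4]]
... * rho(b^-1) = [[-10, -17], [3, 5]]  ->  [[-17, -29], [-58, -99]]
... * rho(a) = [[2, 1], [7, 4]]  ->  [[-237, -133], [-809, -454]]
... * rho(b^-1) = [[-10, -17], [3, 5]]  ->  [[1971, 3364], [6728, 11483]]
... * rho(c) = [[1, -2], [-1, 3]]  ->  [[-1393, 6150], [-4755, 20993]]
... * rho(a) = [[2, 1], [7, 4]]  ->  [[40264, 23207], [137441, 79217]]
... * rho(a) = [[2, 1], [7, 4]]  ->  [[242977, 133092], [829401, 454309]]
... * rho(b) = [[5, 17], [-3, -10]]  ->  [[815609, 2799689], [2784078, 9556727]]
... * rho(a^-1) = [[4, -1], [-7, 2]]  ->  [[-16335387, 4783769], [-55760777, 16329376]]
... * rho(b^-1) = [[-10, -17], [3, 5]]  ->  [[177705177, 301620424], [606595898, 1029580089]]
... * rho(c^-1) = [[3, 2], [1, 1]]  ->  [[834735955, 657030778], [2849367783, 2242771885]]
... * rho(b^-1) = [[-10, -17], [3, 5]]  ->  [[-6376267216, -10905357345], [-21765362175, -37225392886]]
... * rho(a) = [[2, 1], [7, 4]]  ->  [[-89090035847, -49997696596], [-304108474552, -170666933719]]
tr = -89090035847 + -170666933719 = -259756969566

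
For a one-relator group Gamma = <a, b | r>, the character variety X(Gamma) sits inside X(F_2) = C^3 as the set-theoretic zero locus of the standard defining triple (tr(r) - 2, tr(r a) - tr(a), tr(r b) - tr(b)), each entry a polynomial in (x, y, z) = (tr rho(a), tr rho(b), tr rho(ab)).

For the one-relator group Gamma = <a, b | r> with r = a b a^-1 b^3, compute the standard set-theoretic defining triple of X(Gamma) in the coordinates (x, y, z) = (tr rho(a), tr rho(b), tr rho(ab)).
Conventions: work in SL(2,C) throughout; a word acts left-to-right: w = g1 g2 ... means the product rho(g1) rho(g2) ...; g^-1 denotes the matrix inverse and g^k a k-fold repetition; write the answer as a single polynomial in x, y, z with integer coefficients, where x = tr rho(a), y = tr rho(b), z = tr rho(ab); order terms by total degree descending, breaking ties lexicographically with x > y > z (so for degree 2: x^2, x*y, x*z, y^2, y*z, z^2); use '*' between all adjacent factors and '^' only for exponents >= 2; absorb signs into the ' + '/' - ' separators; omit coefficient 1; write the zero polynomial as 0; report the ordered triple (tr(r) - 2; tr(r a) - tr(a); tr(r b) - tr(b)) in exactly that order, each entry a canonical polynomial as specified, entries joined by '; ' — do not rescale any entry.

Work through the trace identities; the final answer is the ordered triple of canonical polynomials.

x*y^3*z - x^2*y^2 - y^2*z^2 - x*y*z + x^2 + y^2 + z^2 - 4; x^2*y^3*z - x^3*y^2 - x*y^4 - x*y^2*z^2 - x^2*y*z + y^3*z + x^3 + 4*x*y^2 + x*z^2 - 2*y*z - 4*x; x*y^4*z - x^2*y^3 - y^3*z^2 - 2*x*y^2*z + 2*x^2*y + y^3 + 2*y*z^2 - 4*y

tr(a b^2) = tr(b) tr(a b) - tr(a) = y*z - x
so tr(b^2 a b) = tr(b) tr(a b^2) - tr(a b) = y^2*z - x*y - z
tr(b^3 a b) = tr(b) tr(b^2 a b) - tr(b^2 a) = y^3*z - x*y^2 - 2*y*z + x
tr(a b a b) = tr(b a) tr(b a) - tr(1)   [split at repeated b] = z^2 - 2
so tr(a b a) = tr(a) tr(b a) - tr(b) = x*z - y
so tr(a b a b^2) = tr(b) tr(a b a b) - tr(a b a) = y*z^2 - x*z - y
tr(b^3 a b a) = tr(b) tr(a b a b^2) - tr(a b a b) = y^2*z^2 - x*y*z - y^2 - z^2 + 2
tr(a b a^-1 b^3) = tr(b^3 a b) tr(a) - tr(b^3 a b a) = x*y^3*z - x^2*y^2 - y^2*z^2 - x*y*z + x^2 + y^2 + z^2 - 2
tr(b^2) = tr(b) tr(b) - tr(1) = y^2 - 2
reduce: tr(b a^2 b) = tr(a) tr(b^2 a) - tr(b^2) = x*y*z - x^2 - y^2 + 2
so tr(b a^2 b^2) = tr(b) tr(b a^2 b) - tr(b a^2) = x*y^2*z - x^2*y - y^3 - x*z + 3*y
reduce: tr(b^3 a^2 b) = tr(b) tr(b a^2 b^2) - tr(b a^2 b) = x*y^3*z - x^2*y^2 - y^4 - 2*x*y*z + x^2 + 4*y^2 - 2
so tr(a^2 b a b) = tr(a) tr(b a b a) - tr(b a b) = x*z^2 - y*z - x
tr(a^2 b a) = tr(a) tr(a b a) - tr(a b) = x^2*z - x*y - z
tr(b a^2 b a b) = tr(b) tr(a^2 b a b) - tr(a^2 b a) = x*y*z^2 - x^2*z - y^2*z + z
so tr(b^3 a^2 b a) = tr(b) tr(b a^2 b a b) - tr(b a^2 b a) = x*y^2*z^2 - x^2*y*z - y^3*z - x*z^2 + 2*y*z + x
so tr(a b a^-1 b^3 a) = tr(b^3 a^2 b) tr(a) - tr(b^3 a^2 b a) = x^2*y^3*z - x^3*y^2 - x*y^4 - x*y^2*z^2 - x^2*y*z + y^3*z + x^3 + 4*x*y^2 + x*z^2 - 2*y*z - 3*x
so tr(b^4 a b) = tr(b) tr(a b^4) - tr(a b^3)   [square of b] = y^4*z - x*y^3 - 3*y^2*z + 2*x*y + z
tr(b^4 a b a) = tr(b) tr(b a b a b^2) - tr(b a b a b)   [square of b] = y^3*z^2 - x*y^2*z - y^3 - 2*y*z^2 + x*z + 3*y
so tr(a b a^-1 b^4) = tr(b^4 a b) tr(a) - tr(b^4 a b a)   [inverse elimination on a] = x*y^4*z - x^2*y^3 - y^3*z^2 - 2*x*y^2*z + 2*x^2*y + y^3 + 2*y*z^2 - 3*y
assemble the triple (tr(r) - 2; tr(r a) - x; tr(r b) - y)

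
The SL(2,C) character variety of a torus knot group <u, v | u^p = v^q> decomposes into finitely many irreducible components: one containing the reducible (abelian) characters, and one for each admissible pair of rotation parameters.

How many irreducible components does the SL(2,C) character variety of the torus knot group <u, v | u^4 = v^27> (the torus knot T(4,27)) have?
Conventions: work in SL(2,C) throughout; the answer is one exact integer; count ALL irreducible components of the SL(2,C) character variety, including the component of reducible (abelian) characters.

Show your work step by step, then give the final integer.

In the torus knot group T(4,27), u^4 = v^27 is central, so an irreducible representation sends it to +I or -I (Schur).
This locks tr(u) to 2*cos(pi*alpha/4), alpha in 1..3, and tr(v) to 2*cos(pi*beta/27), beta in 1..26, on each component of irreducible characters.
u^4 = (-1)^alpha I and v^27 = (-1)^beta I must agree, so alpha and beta have equal parity.
count pairs: odd alpha (2 choices) x odd beta (13), plus even alpha (1) x even beta (13): 2*13 + 1*13 = 39.
components with irreducible characters: 39; plus the single component of reducible (abelian) characters: total 40.

40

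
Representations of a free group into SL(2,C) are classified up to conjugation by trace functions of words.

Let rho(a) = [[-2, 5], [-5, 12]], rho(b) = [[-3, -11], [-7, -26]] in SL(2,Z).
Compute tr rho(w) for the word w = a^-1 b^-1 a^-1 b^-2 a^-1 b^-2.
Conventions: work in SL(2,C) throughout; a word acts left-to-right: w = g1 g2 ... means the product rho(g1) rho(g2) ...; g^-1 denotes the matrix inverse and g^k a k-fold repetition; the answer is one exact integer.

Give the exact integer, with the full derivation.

rho(a^-1) = [[12, -5], [5, -2]]
... * rho(b^-1) = [[-26, 11], [7, -3]]  ->  [[-347, 147], [-144, 61]]
... * rho(a^-1) = [[12, -5], [5, -2]]  ->  [[-3429, 1441], [-1423, 598]]
... * rho(b^-1) = [[-26, 11], [7, -3]]  ->  [[99241, -42042], [41184, -17447]]
... * rho(b^-1) = [[-26, 11], [7, -3]]  ->  [[-2874560, 1217777], [-1192913, 505365]]
... * rho(a^-1) = [[12, -5], [5, -2]]  ->  [[-28405835, 11937246], [-11788131, 4953835]]
... * rho(b^-1) = [[-26, 11], [7, -3]]  ->  [[822112432, -348275923], [341168251, -144530946]]
... * rho(b^-1) = [[-26, 11], [7, -3]]  ->  [[-23812854693, 10088064521], [-9882091148, 4186443599]]
tr = -23812854693 + 4186443599 = -19626411094

-19626411094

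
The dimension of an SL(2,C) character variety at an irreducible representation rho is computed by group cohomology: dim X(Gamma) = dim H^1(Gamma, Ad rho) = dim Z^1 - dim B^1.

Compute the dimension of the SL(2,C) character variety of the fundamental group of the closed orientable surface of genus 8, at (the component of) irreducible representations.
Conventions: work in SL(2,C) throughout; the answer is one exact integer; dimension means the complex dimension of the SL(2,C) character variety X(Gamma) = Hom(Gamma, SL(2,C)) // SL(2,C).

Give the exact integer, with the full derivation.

42

pi_1 of the closed genus-8 surface has 16 generators bound by the single product-of-commutators relator.
Unconstrained cocycle data is one sl_2 vector per generator (48 dimensions), cut by the relator condition d_2(z) = 0.
At an irreducible rho, H^2 = coker(d_2) vanishes (Poincare duality: H^2 is dual to H^0 = invariants = 0), so d_2 is surjective onto sl_2 and dim Z^1 = 48 - 3 = 45.
Coboundaries contribute dim B^1 = 3 (injective at irreducible rho).
Hence dim X = 45 - 3 = 42.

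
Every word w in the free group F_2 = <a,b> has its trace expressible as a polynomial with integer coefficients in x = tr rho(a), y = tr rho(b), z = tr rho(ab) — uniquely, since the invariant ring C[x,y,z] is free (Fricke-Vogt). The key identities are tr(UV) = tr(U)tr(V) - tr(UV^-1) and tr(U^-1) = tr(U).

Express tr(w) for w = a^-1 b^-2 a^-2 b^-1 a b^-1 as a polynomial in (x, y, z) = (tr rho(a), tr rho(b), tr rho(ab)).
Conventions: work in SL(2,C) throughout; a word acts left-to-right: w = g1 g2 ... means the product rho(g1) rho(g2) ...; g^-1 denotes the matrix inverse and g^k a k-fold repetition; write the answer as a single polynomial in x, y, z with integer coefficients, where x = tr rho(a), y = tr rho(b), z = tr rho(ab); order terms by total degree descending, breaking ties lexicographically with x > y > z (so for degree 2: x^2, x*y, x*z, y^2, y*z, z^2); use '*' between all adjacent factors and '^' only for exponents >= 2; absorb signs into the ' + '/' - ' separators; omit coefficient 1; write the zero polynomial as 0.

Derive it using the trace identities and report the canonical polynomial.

x^2*y^2*z^2 - 2*x^3*y*z - x*y^3*z - x*y*z^3 + x^4 + x^2*y^2 + x^2*z^2 + y^2*z^2 + 3*x*y*z - 4*x^2 - y^2 - z^2 + 2

reduce: trace(b^-1) = trace(b) = y
trace(b a b) = trace(b) trace(a b) - trace(a)  (reduce the b square) = y*z - x
trace(b a b a) = trace(b a) trace(b a) - trace(1)  (split on b) = z^2 - 2
trace(a^-1 b a b) = trace(b a b) trace(a) - trace(b a b a)  (eliminate a^-1) = x*y*z - x^2 - z^2 + 2
trace(a b^-1 a^-1 b) = trace(a^-1 b a) trace(b) - trace(a^-1 b a b)  (eliminate b^-1) = -x*y*z + x^2 + y^2 + z^2 - 2
so trace(a^-1 b^-1 a b^-1) = trace(a b^-1 a^-1) trace(b) - trace(a b^-1 a^-1 b)  (eliminate b^-1) = x*y*z - x^2 - z^2 + 2
trace(a b^-1) = trace(a) trace(b) - trace(a b)  (eliminate b^-1) = x*y - z
reduce: trace(b^-1 a b^-1) = trace(a b^-1) trace(b) - trace(a)  (eliminate b^-1) = x*y^2 - y*z - x
trace(a^-1 b^-1 a b^-1 a^-1) = trace(a^-1 b^-1 a b^-1) trace(a) - trace(a^-1 b^-1 a b^-1 a)  (eliminate a^-1) = x^2*y*z - x^3 - x*y^2 - x*z^2 + y*z + 3*x
trace(a b a) = trace(a) trace(b a) - trace(b)  (reduce the a square) = x*z - y
so trace(b a b a b) = trace(b) trace(a b a b) - trace(a b a)  (reduce the b square) = y*z^2 - x*z - y
trace(b a b a b a) = trace(a b) trace(a b a b) - trace(a^-1 b^-1)  (split on a) = z^3 - 3*z
so trace(a b a^-1 b a b) = trace(b a b a b) trace(a) - trace(b a b a b a)  (eliminate a^-1) = x*y*z^2 - x^2*z - z^3 - x*y + 3*z
reduce: trace(b^-1 a b a^-1 b a) = trace(a b a^-1 b a) trace(b) - trace(a b a^-1 b a b)  (eliminate b^-1) = x^2*y^2*z - x^3*y - x*y^3 - 2*x*y*z^2 + x^2*z + y^2*z + z^3 + 4*x*y - 3*z
reduce: trace(a^-1 b a^-1 b^-1 a b) = trace(b^-1 a b a^-1 b) trace(a) - trace(b^-1 a b a^-1 b a)  (eliminate a^-1) = -x^2*y^2*z + x^3*y + x*y^3 + 2*x*y*z^2 - x^2*z - y^2*z - z^3 - 3*x*y + 3*z
trace(a^-1 b^-1 a b^-1 a^-1 b) = trace(a^-1 b a^-1 b^-1 a) trace(b) - trace(a^-1 b a^-1 b^-1 a b)  (eliminate b^-1) = x^2*y^2*z - x^3*y - x*y^3 - 2*x*y*z^2 + x^2*z + y^2*z + z^3 + 4*x*y - 3*z
trace(b^-1 a^-1 b^-1 a b^-1 a^-1) = trace(a^-1 b^-1 a b^-1 a^-1) trace(b) - trace(a^-1 b^-1 a b^-1 a^-1 b)  (eliminate b^-1) = x*y*z^2 - x^2*z - z^3 - x*y + 3*z
trace(a^-1 b^-1 a b^-1 a^-1 b^-2) = trace(b^-1 a^-1 b^-1 a b^-1 a^-1) trace(b) - trace(b^-1 a^-1 b^-1 a b^-1 a^-1 b)  (eliminate b^-1) = x*y^2*z^2 - 2*x^2*y*z - y*z^3 + x^3 + x*z^2 + 2*y*z - 3*x
so trace(b^-2) = trace(b^-1) trace(b) - trace(1)  (eliminate b^-1) = y^2 - 2
trace(b^-3) = trace(b^-2) trace(b) - trace(b^-1)  (eliminate b^-1) = y^3 - 3*y
trace(a b a b^-1) = trace(a b a) trace(b) - trace(a b a b)  (eliminate b^-1) = x*y*z - y^2 - z^2 + 2
reduce: trace(a b a b^-2) = trace(a b a b^-1) trace(b) - trace(a b a)  (eliminate b^-1) = x*y^2*z - y^3 - y*z^2 - x*z + 3*y
trace(b^-3 a b a) = trace(a b a b^-2) trace(b) - trace(a b a b^-1)  (eliminate b^-1) = x*y^3*z - y^4 - y^2*z^2 - 2*x*y*z + 4*y^2 + z^2 - 2
so trace(a^-1 b^-3 a b) = trace(b^-3 a b) trace(a) - trace(b^-3 a b a)  (eliminate a^-1) = -x*y^3*z + x^2*y^2 + y^4 + y^2*z^2 + x*y*z - x^2 - 4*y^2 - z^2 + 2
so trace(b^-1 a b^-1 a^-1 b^-2) = trace(a^-1 b^-3 a) trace(b) - trace(a^-1 b^-3 a b)  (eliminate b^-1) = x*y^3*z - x^2*y^2 - y^2*z^2 - x*y*z + x^2 + y^2 + z^2 - 2
reduce: trace(a^-1 b^-2 a^-2 b^-1 a b^-1) = trace(a^-1 b^-1 a b^-1 a^-1 b^-2) trace(a) - trace(a^-1 b^-1 a b^-1 a^-1 b^-2 a)  (eliminate a^-1) = x^2*y^2*z^2 - 2*x^3*y*z - x*y^3*z - x*y*z^3 + x^4 + x^2*y^2 + x^2*z^2 + y^2*z^2 + 3*x*y*z - 4*x^2 - y^2 - z^2 + 2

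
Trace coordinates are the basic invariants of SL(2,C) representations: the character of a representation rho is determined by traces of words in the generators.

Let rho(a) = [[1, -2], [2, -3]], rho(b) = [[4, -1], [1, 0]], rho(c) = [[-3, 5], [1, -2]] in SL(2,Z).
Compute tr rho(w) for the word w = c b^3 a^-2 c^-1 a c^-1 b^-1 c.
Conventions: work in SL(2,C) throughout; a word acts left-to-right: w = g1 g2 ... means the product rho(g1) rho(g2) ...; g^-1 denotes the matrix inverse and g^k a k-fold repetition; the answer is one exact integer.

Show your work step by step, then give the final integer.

-6783

rho(c) = [[-3, 5], [1, -2]]
... * rho(b) = [[4, -1], [1, 0]]  ->  [[-7, 3], [2, -1]]
... * rho(b) = [[4, -1], [1, 0]]  ->  [[-25, 7], [7, -2]]
... * rho(b) = [[4, -1], [1, 0]]  ->  [[-93, 25], [26, -7]]
... * rho(a^-1) = [[-3, 2], [-2, 1]]  ->  [[229, -161], [-64, 45]]
... * rho(a^-1) = [[-3, 2], [-2, 1]]  ->  [[-365, 297], [102, -83]]
... * rho(c^-1) = [[-2, -5], [-1, -3]]  ->  [[433, 934], [-121, -261]]
... * rho(a) = [[1, -2], [2, -3]]  ->  [[2301, -3668], [-643, 1025]]
... * rho(c^-1) = [[-2, -5], [-1, -3]]  ->  [[-934, -501], [261, 140]]
... * rho(b^-1) = [[0, 1], [-1, 4]]  ->  [[501, -2938], [-140, 821]]
... * rho(c) = [[-3, 5], [1, -2]]  ->  [[-4441, 8381], [1241, -2342]]
tr = -4441 + -2342 = -6783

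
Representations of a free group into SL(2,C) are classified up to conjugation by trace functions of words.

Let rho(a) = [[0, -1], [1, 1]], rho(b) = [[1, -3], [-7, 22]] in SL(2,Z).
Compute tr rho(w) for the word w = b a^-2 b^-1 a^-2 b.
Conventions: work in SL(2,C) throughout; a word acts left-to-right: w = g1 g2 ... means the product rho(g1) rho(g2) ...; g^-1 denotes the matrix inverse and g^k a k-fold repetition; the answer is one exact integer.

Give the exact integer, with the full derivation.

-13889

rho(b) = [[1, -3], [-7, 22]]
... * rho(a^-1) = [[1, 1], [-1, 0]]  ->  [[4, 1], [-29, -7]]
... * rho(a^-1) = [[1, 1], [-1, 0]]  ->  [[3, 4], [-22, -29]]
... * rho(b^-1) = [[22, 3], [7, 1]]  ->  [[94, 13], [-687, -95]]
... * rho(a^-1) = [[1, 1], [-1, 0]]  ->  [[81, 94], [-592, -687]]
... * rho(a^-1) = [[1, 1], [-1, 0]]  ->  [[-13, 81], [95, -592]]
... * rho(b) = [[1, -3], [-7, 22]]  ->  [[-580, 1821], [4239, -13309]]
tr = -580 + -13309 = -13889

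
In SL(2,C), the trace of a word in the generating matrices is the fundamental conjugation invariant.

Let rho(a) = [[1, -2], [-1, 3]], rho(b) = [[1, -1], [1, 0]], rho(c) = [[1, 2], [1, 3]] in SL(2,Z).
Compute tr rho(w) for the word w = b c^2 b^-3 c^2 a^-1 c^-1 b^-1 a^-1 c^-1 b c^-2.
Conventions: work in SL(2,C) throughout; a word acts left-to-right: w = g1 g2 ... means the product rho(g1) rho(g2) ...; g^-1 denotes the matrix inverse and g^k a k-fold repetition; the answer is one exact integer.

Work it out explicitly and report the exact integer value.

rho(b) = [[1, -1], [1, 0]]
... * rho(c) = [[1, 2], [1, 3]]  ->  [[0, -1], [1, 2]]
... * rho(c) = [[1, 2], [1, 3]]  ->  [[-1, -3], [3, 8]]
... * rho(b^-1) = [[0, 1], [-1, 1]]  ->  [[3, -4], [-8, 11]]
... * rho(b^-1) = [[0, 1], [-1, 1]]  ->  [[4, -1], [-11, 3]]
... * rho(b^-1) = [[0, 1], [-1, 1]]  ->  [[1, 3], [-3, -8]]
... * rho(c) = [[1, 2], [1, 3]]  ->  [[4, 11], [-11, -30]]
... * rho(c) = [[1, 2], [1, 3]]  ->  [[15, 41], [-41, -112]]
... * rho(a^-1) = [[3, 2], [1, 1]]  ->  [[86, 71], [-235, -194]]
... * rho(c^-1) = [[3, -2], [-1, 1]]  ->  [[187, -101], [-511, 276]]
... * rho(b^-1) = [[0, 1], [-1, 1]]  ->  [[101, 86], [-276, -235]]
... * rho(a^-1) = [[3, 2], [1, 1]]  ->  [[389, 288], [-1063, -787]]
... * rho(c^-1) = [[3, -2], [-1, 1]]  ->  [[879, -490], [-2402, 1339]]
... * rho(b) = [[1, -1], [1, 0]]  ->  [[389, -879], [-1063, 2402]]
... * rho(c^-1) = [[3, -2], [-1, 1]]  ->  [[2046, -1657], [-5591, 4528]]
... * rho(c^-1) = [[3, -2], [-1, 1]]  ->  [[7795, -5749], [-21301, 15710]]
tr = 7795 + 15710 = 23505

23505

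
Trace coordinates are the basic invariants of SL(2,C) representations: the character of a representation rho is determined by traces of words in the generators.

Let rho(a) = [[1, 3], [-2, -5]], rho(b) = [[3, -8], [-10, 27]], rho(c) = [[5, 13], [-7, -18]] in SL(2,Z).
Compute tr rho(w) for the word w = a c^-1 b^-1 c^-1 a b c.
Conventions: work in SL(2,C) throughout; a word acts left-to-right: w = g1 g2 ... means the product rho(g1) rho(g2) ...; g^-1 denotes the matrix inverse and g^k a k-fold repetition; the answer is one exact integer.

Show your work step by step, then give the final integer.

-361350

rho(a) = [[1, 3], [-2, -5]]
... * rho(c^-1) = [[-18, -13], [7, 5]]  ->  [[3, 2], [1, 1]]
... * rho(b^-1) = [[27, 8], [10, 3]]  ->  [[101, 30], [37, 11]]
... * rho(c^-1) = [[-18, -13], [7, 5]]  ->  [[-1608, -1163], [-589, -426]]
... * rho(a) = [[1, 3], [-2, -5]]  ->  [[718, 991], [263, 363]]
... * rho(b) = [[3, -8], [-10, 27]]  ->  [[-7756, 21013], [-2841, 7697]]
... * rho(c) = [[5, 13], [-7, -18]]  ->  [[-185871, -479062], [-68084, -175479]]
tr = -185871 + -175479 = -361350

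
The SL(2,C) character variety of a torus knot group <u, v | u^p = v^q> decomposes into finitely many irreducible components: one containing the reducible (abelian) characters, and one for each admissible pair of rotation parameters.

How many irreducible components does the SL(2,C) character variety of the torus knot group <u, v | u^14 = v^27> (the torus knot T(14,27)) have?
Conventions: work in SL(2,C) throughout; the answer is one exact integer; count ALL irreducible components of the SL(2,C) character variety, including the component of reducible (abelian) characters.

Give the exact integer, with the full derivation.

170

In the torus knot group T(14,27), u^14 = v^27 is central, so an irreducible representation sends it to +I or -I (Schur).
This locks tr(u) to 2*cos(pi*alpha/14), alpha in 1..13, and tr(v) to 2*cos(pi*beta/27), beta in 1..26, on each component of irreducible characters.
The two central values (-1)^alpha I and (-1)^beta I must be the same matrix, so alpha and beta share a parity.
count pairs: odd alpha (7 choices) x odd beta (13), plus even alpha (6) x even beta (13): 7*13 + 6*13 = 169.
Total: 169 irreducible-character components + 1 reducible (abelian) component = 170.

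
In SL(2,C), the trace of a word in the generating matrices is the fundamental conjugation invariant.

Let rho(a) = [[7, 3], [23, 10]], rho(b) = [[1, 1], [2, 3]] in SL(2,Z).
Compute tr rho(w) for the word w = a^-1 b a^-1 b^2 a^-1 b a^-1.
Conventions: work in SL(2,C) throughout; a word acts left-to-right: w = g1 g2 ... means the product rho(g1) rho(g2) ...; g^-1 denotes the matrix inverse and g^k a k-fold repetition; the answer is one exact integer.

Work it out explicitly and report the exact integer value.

rho(a^-1) = [[10, -3], [-23, 7]]
... * rho(b) = [[1, 1], [2, 3]]  ->  [[4, 1], [-9, -2]]
... * rho(a^-1) = [[10, -3], [-23, 7]]  ->  [[17, -5], [-44, 13]]
... * rho(b) = [[1, 1], [2, 3]]  ->  [[7, 2], [-18, -5]]
... * rho(b) = [[1, 1], [2, 3]]  ->  [[11, 13], [-28, -33]]
... * rho(a^-1) = [[10, -3], [-23, 7]]  ->  [[-189, 58], [479, -147]]
... * rho(b) = [[1, 1], [2, 3]]  ->  [[-73, -15], [185, 38]]
... * rho(a^-1) = [[10, -3], [-23, 7]]  ->  [[-385, 114], [976, -289]]
tr = -385 + -289 = -674

-674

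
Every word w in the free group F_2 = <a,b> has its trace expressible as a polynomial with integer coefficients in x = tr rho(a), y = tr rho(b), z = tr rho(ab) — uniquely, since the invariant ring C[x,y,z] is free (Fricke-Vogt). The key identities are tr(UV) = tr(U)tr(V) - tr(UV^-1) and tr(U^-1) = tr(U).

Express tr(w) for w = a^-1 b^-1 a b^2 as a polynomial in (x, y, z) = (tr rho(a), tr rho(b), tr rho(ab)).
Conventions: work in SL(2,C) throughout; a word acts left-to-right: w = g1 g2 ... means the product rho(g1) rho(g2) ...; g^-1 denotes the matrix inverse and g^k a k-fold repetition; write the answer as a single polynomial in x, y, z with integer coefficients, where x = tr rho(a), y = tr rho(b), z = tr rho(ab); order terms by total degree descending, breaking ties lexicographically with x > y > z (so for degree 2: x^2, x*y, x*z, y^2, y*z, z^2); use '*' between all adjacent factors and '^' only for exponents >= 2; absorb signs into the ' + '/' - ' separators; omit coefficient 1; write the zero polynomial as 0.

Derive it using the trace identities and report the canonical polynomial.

-x*y^2*z + x^2*y + y^3 + y*z^2 - 3*y

trace(a^2 b) = trace(a) trace(b a) - trace(b)  (reduce the a square) = x*z - y
apply: trace(a^2) = trace(a) trace(a) - trace(1)  (reduce the a square) = x^2 - 2
apply: trace(a b^2 a) = trace(b) trace(a^2 b) - trace(a^2)  (reduce the b square) = x*y*z - x^2 - y^2 + 2
use: trace(a b a b) = trace(b a) trace(b a) - trace(1)  (split on b) = z^2 - 2
apply: trace(a b^2 a b) = trace(b) trace(a b a b) - trace(a b a)  (reduce the b square) = y*z^2 - x*z - y
trace(b^-1 a b^2 a) = trace(a b^2 a) trace(b) - trace(a b^2 a b)  (eliminate b^-1) = x*y^2*z - x^2*y - y^3 - y*z^2 + x*z + 3*y
trace(a^-1 b^-1 a b^2) = trace(b^-1 a b^2) trace(a) - trace(b^-1 a b^2 a)  (eliminate a^-1) = -x*y^2*z + x^2*y + y^3 + y*z^2 - 3*y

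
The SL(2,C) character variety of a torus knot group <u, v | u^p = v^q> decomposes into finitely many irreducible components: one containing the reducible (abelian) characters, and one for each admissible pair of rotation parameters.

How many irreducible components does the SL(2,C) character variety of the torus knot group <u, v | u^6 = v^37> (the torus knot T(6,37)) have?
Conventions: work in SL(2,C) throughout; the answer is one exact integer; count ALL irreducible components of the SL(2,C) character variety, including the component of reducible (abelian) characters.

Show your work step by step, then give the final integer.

Gamma = < u, v | u^6 = v^37 > (torus knot T(6,37)); the central element u^6 = v^37 acts as +I or -I in any irreducible SL(2,C) representation.
So on each irreducible component the traces are pinned: tr(u) = 2*cos(pi*alpha/6) with 1 <= alpha <= 5, tr(v) = 2*cos(pi*beta/37) with 1 <= beta <= 36.
Consistency of u^6 = (-1)^alpha I with v^37 = (-1)^beta I forces alpha = beta (mod 2).
count pairs: odd alpha (3 choices) x odd beta (18), plus even alpha (2) x even beta (18): 3*18 + 2*18 = 90.
Total: 90 irreducible-character components + 1 reducible (abelian) component = 91.

91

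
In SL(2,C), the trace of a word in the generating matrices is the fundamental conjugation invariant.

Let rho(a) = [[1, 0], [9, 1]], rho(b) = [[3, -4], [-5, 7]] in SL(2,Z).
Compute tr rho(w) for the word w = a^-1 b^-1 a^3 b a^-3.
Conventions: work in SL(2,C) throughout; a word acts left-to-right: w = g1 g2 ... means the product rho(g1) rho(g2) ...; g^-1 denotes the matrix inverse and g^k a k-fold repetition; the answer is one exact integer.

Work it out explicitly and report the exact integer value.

15554

rho(a^-1) = [[1, 0], [-9, 1]]
... * rho(b^-1) = [[7, 4], [5, 3]]  ->  [[7, 4], [-58, -33]]
... * rho(a) = [[1, 0], [9, 1]]  ->  [[43, 4], [-355, -33]]
... * rho(a) = [[1, 0], [9, 1]]  ->  [[79, 4], [-652, -33]]
... * rho(a) = [[1, 0], [9, 1]]  ->  [[115, 4], [-949, -33]]
... * rho(b) = [[3, -4], [-5, 7]]  ->  [[325, -432], [-2682, 3565]]
... * rho(a^-1) = [[1, 0], [-9, 1]]  ->  [[4213, -432], [-34767, 3565]]
... * rho(a^-1) = [[1, 0], [-9, 1]]  ->  [[8101, -432], [-66852, 3565]]
... * rho(a^-1) = [[1, 0], [-9, 1]]  ->  [[11989, -432], [-98937, 3565]]
tr = 11989 + 3565 = 15554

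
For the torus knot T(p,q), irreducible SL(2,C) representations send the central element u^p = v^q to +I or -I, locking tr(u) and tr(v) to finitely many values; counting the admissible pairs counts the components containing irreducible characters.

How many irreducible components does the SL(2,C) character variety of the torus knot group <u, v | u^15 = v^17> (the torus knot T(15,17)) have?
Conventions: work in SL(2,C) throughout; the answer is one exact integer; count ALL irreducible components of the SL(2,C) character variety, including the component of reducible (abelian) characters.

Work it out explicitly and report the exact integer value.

For T(15,17): irreducibility forces the central element u^15 = v^17 to one of +I, -I.
This locks tr(u) to 2*cos(pi*alpha/15), alpha in 1..14, and tr(v) to 2*cos(pi*beta/17), beta in 1..16, on each component of irreducible characters.
The two central values (-1)^alpha I and (-1)^beta I must be the same matrix, so alpha and beta share a parity.
Enumerate parity-matched pairs: 7*8 odd-odd plus 7*8 even-even gives 112.
Total: 112 irreducible-character components + 1 reducible (abelian) component = 113.

113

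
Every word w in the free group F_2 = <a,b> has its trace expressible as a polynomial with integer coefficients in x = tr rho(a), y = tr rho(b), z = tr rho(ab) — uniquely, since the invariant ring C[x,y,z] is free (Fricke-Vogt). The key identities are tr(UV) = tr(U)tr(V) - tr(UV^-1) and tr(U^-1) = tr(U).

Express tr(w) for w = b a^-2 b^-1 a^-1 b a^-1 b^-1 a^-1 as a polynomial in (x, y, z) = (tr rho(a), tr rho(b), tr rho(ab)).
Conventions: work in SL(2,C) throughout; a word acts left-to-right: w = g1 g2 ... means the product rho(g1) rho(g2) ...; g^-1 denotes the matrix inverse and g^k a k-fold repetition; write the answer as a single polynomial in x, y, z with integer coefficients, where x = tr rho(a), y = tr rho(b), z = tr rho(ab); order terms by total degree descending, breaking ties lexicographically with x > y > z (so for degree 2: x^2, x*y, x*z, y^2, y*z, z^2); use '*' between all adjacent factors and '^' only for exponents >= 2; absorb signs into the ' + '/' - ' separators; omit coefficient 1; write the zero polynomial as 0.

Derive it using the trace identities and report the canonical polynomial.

next, tr(b^2) = tr(b) tr(b) - tr(1) = y^2 - 2
tr(b^2 a) = tr(b) tr(a b) - tr(a) = y*z - x
and tr(b a^-1 b) = tr(b^2) tr(a) - tr(b^2 a) = x*y^2 - y*z - x
tr(b a b a) = tr(a b) tr(a b) - tr(1) = z^2 - 2
tr(b a^-1 b a) = tr(b a b) tr(a) - tr(b a b a) = x*y*z - x^2 - z^2 + 2
tr(a^-1 b a^-1 b) = tr(b a^-1 b) tr(a) - tr(b a^-1 b a) = x^2*y^2 - 2*x*y*z + z^2 - 2
tr(a^-2 b a^-1 b) = tr(a^-1 b a^-1 b) tr(a) - tr(a^-1 b a^-1 b a) = x^3*y^2 - 2*x^2*y*z - x*y^2 + x*z^2 + y*z - x
and tr(b a^-3 b a^-1) = tr(a^-2 b a^-1 b) tr(a) - tr(a^-2 b a^-1 b a) = x^4*y^2 - 2*x^3*y*z - 2*x^2*y^2 + x^2*z^2 + 3*x*y*z - x^2 - z^2 + 2
tr(a^-2 b^2) = tr(a^-1 b^2) tr(a) - tr(a^-1 b^2 a) = x^2*y^2 - x*y*z - x^2 - y^2 + 2
tr(b a^-3 b) = tr(a^-2 b^2) tr(a) - tr(a^-2 b^2 a) = x^3*y^2 - x^2*y*z - x^3 - 2*x*y^2 + y*z + 3*x
tr(a^-1 b a^-3 b a^-1) = tr(b a^-3 b a^-1) tr(a) - tr(b a^-3 b) = x^5*y^2 - 2*x^4*y*z - 3*x^3*y^2 + x^3*z^2 + 4*x^2*y*z + 2*x*y^2 - x*z^2 - y*z - x
tr(b^3) = tr(b) tr(b^2) - tr(b) = y^3 - 3*y
tr(b^3 a) = tr(b) tr(a b^2) - tr(a b) = y^2*z - x*y - z
tr(b^2 a^-1 b) = tr(b^3) tr(a) - tr(b^3 a) = x*y^3 - y^2*z - 2*x*y + z
and tr(a b a) = tr(a) tr(b a) - tr(b) = x*z - y
tr(b a b^2 a) = tr(b) tr(a b a b) - tr(a b a) = y*z^2 - x*z - y
tr(b^2 a^-1 b a) = tr(b a b^2) tr(a) - tr(b a b^2 a) = x*y^2*z - x^2*y - y*z^2 + y
and tr(a^-1 b^2 a^-1 b) = tr(b^2 a^-1 b) tr(a) - tr(b^2 a^-1 b a) = x^2*y^3 - 2*x*y^2*z - x^2*y + y*z^2 + x*z - y
and tr(a^-1 b^2 a^-1 b a^-1) = tr(a^-1 b^2 a^-1 b) tr(a) - tr(a^-1 b^2 a^-1 b a) = x^3*y^3 - 2*x^2*y^2*z - x^3*y - x*y^3 + x*y*z^2 + x^2*z + y^2*z + x*y - z
tr(b a^-1 b a^-3 b) = tr(a^-1 b^2 a^-1 b a^-1) tr(a) - tr(a^-1 b^2 a^-1 b) = x^4*y^3 - 2*x^3*y^2*z - x^4*y - 2*x^2*y^3 + x^2*y*z^2 + x^3*z + 3*x*y^2*z + 2*x^2*y - y*z^2 - 2*x*z + y
tr(a^-2 b a b^2) = tr(a^-1 b a b^2) tr(a) - tr(a^-1 b a b^2 a) = x^2*y^2*z - x^3*y - x*y*z^2 - y^2*z + 2*x*y + z
tr(b a^-3 b a b) = tr(a^-2 b a b^2) tr(a) - tr(a^-2 b a b^2 a) = x^3*y^2*z - x^4*y - x^2*y*z^2 - 2*x*y^2*z + 3*x^2*y + y*z^2 + x*z - y
next, tr(b a b a b a) = tr(a b a b) tr(a b) - tr(b a) = z^3 - 3*z
and tr(a^-1 b a b a b) = tr(b a b a b) tr(a) - tr(b a b a b a) = x*y*z^2 - x^2*z - z^3 - x*y + 3*z
and tr(a^-2 b a b a b) = tr(a^-1 b a b a b) tr(a) - tr(a^-1 b a b a b a) = x^2*y*z^2 - x^3*z - x*z^3 - x^2*y - y*z^2 + 4*x*z + y
tr(b a^-3 b a b a) = tr(a^-2 b a b a b) tr(a) - tr(a^-2 b a b a b a) = x^3*y*z^2 - x^4*z - x^2*z^3 - x^3*y - 2*x*y*z^2 + 5*x^2*z + z^3 + 2*x*y - 3*z
and tr(b a^-1 b a^-3 b a) = tr(b a^-3 b a b) tr(a) - tr(b a^-3 b a b a) = x^4*y^2*z - x^5*y - 2*x^3*y*z^2 + x^4*z - 2*x^2*y^2*z + x^2*z^3 + 4*x^3*y + 3*x*y*z^2 - 4*x^2*z - z^3 - 3*x*y + 3*z
tr(a^-1 b a^-3 b a^-1 b) = tr(b a^-1 b a^-3 b) tr(a) - tr(b a^-1 b a^-3 b a) = x^5*y^3 - 3*x^4*y^2*z - 2*x^3*y^3 + 3*x^3*y*z^2 + 5*x^2*y^2*z - x^2*z^3 - 2*x^3*y - 4*x*y*z^2 + 2*x^2*z + z^3 + 4*x*y - 3*z
tr(a^-1 b a^-1 b^-1 a^-1 b a^-2) = tr(a^-1 b a^-3 b a^-1) tr(b) - tr(a^-1 b a^-3 b a^-1 b) = x^4*y^2*z - x^3*y^3 - 2*x^3*y*z^2 - x^2*y^2*z + x^2*z^3 + 2*x^3*y + 2*x*y^3 + 3*x*y*z^2 - 2*x^2*z - y^2*z - z^3 - 5*x*y + 3*z
tr(b^2 a^-2 b) = tr(a^-1 b^3) tr(a) - tr(a^-1 b^3 a) = x^2*y^3 - x*y^2*z - 2*x^2*y - y^3 + x*z + 3*y
next, tr(b a^-2 b a^-1 b) = tr(b^2 a^-2 b) tr(a) - tr(b^2 a^-2 b a) = x^3*y^3 - 2*x^2*y^2*z - x^3*y - x*y^3 + x*y*z^2 + x^2*z + y^2*z + x*y - z
next, tr(b^2 a b^2) = tr(b) tr(b a b^2) - tr(b a b) = y^3*z - x*y^2 - 2*y*z + x
and tr(a^2) = tr(a) tr(a) - tr(1) = x^2 - 2
and tr(a b^2 a) = tr(b) tr(a^2 b) - tr(a^2) = x*y*z - x^2 - y^2 + 2
tr(b^2 a b^2 a) = tr(b) tr(a b^2 a b) - tr(a b^2 a) = y^2*z^2 - 2*x*y*z + x^2 - 2
and tr(b a b^2 a^-1 b) = tr(b^2 a b^2) tr(a) - tr(b^2 a b^2 a) = x*y^3*z - x^2*y^2 - y^2*z^2 + 2
tr(b a b a b^2) = tr(b) tr(a b a b^2) - tr(a b a b) = y^2*z^2 - x*y*z - y^2 - z^2 + 2
and tr(a b a b a) = tr(a) tr(b a b a) - tr(b a b) = x*z^2 - y*z - x
next, tr(b a b a b^2 a) = tr(b) tr(a b a b a b) - tr(a b a b a) = y*z^3 - x*z^2 - 2*y*z + x
and tr(b a b^2 a^-1 b a) = tr(b a b a b^2) tr(a) - tr(b a b a b^2 a) = x*y^2*z^2 - x^2*y*z - y*z^3 - x*y^2 + 2*y*z + x
next, tr(b a^-1 b a^-1 b a b) = tr(b a b^2 a^-1 b) tr(a) - tr(b a b^2 a^-1 b a) = x^2*y^3*z - x^3*y^2 - 2*x*y^2*z^2 + x^2*y*z + y*z^3 + x*y^2 - 2*y*z + x
tr(b a b a b a b a) = tr(a b a b a b) tr(a b) - tr(b a b a) = z^4 - 4*z^2 + 2
and tr(b a^-1 b a b a b a) = tr(b a b a b a b) tr(a) - tr(b a b a b a b a) = x*y*z^3 - x^2*z^2 - z^4 - 2*x*y*z + x^2 + 4*z^2 - 2
tr(b a^-1 b a^-1 b a b a) = tr(b a^-1 b a b a b) tr(a) - tr(b a^-1 b a b a b a) = x^2*y^2*z^2 - x^3*y*z - 2*x*y*z^3 - x^2*y^2 + x^2*z^2 + z^4 + 4*x*y*z - 4*z^2 + 2
tr(a^-1 b a^-1 b a^-1 b a b) = tr(b a^-1 b a^-1 b a b) tr(a) - tr(b a^-1 b a^-1 b a b a) = x^3*y^3*z - x^4*y^2 - 3*x^2*y^2*z^2 + 2*x^3*y*z + 3*x*y*z^3 + 2*x^2*y^2 - x^2*z^2 - z^4 - 6*x*y*z + x^2 + 4*z^2 - 2
next, tr(a b a^-2 b a^-1 b a^-1 b) = tr(a^-1 b a^-1 b a^-1 b a b) tr(a) - tr(a^-1 b a^-1 b a^-1 b a b a) = x^4*y^3*z - x^5*y^2 - 3*x^3*y^2*z^2 + 2*x^4*y*z - x^2*y^3*z + 3*x^2*y*z^3 + 3*x^3*y^2 - x^3*z^2 + 2*x*y^2*z^2 - x*z^4 - 7*x^2*y*z - y*z^3 + x^3 - x*y^2 + 4*x*z^2 + 2*y*z - 3*x
tr(b a^-2 b a^-1 b a^-1 b^-1 a) = tr(a b a^-2 b a^-1 b a^-1) tr(b) - tr(a b a^-2 b a^-1 b a^-1 b) = -x^4*y^3*z + x^5*y^2 + x^3*y^4 + 3*x^3*y^2*z^2 - 2*x^4*y*z - x^2*y^3*z - 3*x^2*y*z^3 - 4*x^3*y^2 + x^3*z^2 - x*y^4 - x*y^2*z^2 + x*z^4 + 8*x^2*y*z + y^3*z + y*z^3 - x^3 + 2*x*y^2 - 4*x*z^2 - 3*y*z + 3*x
and tr(a^-1 b a^-1 b^-1 a^-1 b a^-2 b) = tr(b a^-2 b a^-1 b a^-1 b^-1) tr(a) - tr(b a^-2 b a^-1 b a^-1 b^-1 a) = x^4*y^3*z - x^3*y^4 - 3*x^3*y^2*z^2 + x^2*y^3*z + 3*x^2*y*z^3 + 2*x^3*y^2 + x*y^4 + x*y^2*z^2 - x*z^4 - 5*x^2*y*z - y^3*z - y*z^3 - 2*x*y^2 + 3*x*z^2 + 3*y*z - x
tr(b a^-2 b^-1 a^-1 b a^-1 b^-1 a^-1) = tr(a^-1 b a^-1 b^-1 a^-1 b a^-2) tr(b) - tr(a^-1 b a^-1 b^-1 a^-1 b a^-2 b) = x^3*y^2*z^2 - 2*x^2*y^3*z - 2*x^2*y*z^3 + x*y^4 + 2*x*y^2*z^2 + x*z^4 + 3*x^2*y*z - 3*x*y^2 - 3*x*z^2 + x

x^3*y^2*z^2 - 2*x^2*y^3*z - 2*x^2*y*z^3 + x*y^4 + 2*x*y^2*z^2 + x*z^4 + 3*x^2*y*z - 3*x*y^2 - 3*x*z^2 + x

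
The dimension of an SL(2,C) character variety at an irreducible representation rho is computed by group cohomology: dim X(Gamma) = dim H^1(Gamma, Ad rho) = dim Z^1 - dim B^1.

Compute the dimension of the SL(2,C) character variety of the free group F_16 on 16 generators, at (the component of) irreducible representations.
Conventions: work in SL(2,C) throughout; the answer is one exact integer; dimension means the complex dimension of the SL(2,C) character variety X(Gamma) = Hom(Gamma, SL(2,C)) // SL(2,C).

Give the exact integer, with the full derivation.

45

Gamma = F_16 has 16 generators and no relators.
A cocycle picks one sl_2 vector per generator freely, giving dim Z^1 = 3*16 = 48.
Irreducibility makes the coboundary map sl_2 -> Z^1 injective (trivial centralizer), so dim B^1 = 3.
dim H^1 = 48 - 3 = 45, which is dim X.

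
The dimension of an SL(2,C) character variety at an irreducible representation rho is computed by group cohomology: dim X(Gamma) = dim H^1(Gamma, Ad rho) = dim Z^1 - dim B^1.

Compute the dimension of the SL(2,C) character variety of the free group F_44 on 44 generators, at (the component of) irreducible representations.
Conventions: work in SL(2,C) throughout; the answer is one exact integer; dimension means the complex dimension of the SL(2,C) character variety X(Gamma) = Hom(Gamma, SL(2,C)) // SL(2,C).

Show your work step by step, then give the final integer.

129

Gamma = F_44 has 44 generators and no relators.
A cocycle picks one sl_2 vector per generator freely, giving dim Z^1 = 3*44 = 132.
At an irreducible rho the centralizer of the image in sl_2 is 0, so the coboundary map sl_2 -> Z^1 is injective: dim B^1 = 3.
Therefore dim X = 132 - 3 = 129.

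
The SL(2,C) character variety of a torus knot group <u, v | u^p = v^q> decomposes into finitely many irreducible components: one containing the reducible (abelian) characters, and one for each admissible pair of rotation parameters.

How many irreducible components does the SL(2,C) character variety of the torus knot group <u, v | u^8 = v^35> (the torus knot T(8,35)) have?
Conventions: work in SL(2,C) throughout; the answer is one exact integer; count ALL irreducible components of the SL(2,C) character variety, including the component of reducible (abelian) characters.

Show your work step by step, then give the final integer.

In the torus knot group T(8,35), u^8 = v^35 is central, so an irreducible representation sends it to +I or -I (Schur).
This locks tr(u) to 2*cos(pi*alpha/8), alpha in 1..7, and tr(v) to 2*cos(pi*beta/35), beta in 1..34, on each component of irreducible characters.
The two central values (-1)^alpha I and (-1)^beta I must be the same matrix, so alpha and beta share a parity.
Counting: 4 odd alphas x 17 odd betas + 3 even alphas x 17 even betas = 68 + 51 = 119.
That is 119 components of irreducible characters, and with the reducible (abelian) component the total is 120.

120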